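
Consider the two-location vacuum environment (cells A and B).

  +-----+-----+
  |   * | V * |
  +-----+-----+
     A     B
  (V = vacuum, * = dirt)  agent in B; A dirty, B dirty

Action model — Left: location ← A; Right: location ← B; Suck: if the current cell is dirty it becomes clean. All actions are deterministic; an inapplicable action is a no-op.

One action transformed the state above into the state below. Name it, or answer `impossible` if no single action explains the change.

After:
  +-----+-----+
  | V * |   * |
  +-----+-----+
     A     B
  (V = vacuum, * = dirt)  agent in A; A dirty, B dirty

Left

try  Left: loc=A A=dirty B=dirty  ← match
try Right: loc=B A=dirty B=dirty
try  Suck: loc=B A=dirty B=clean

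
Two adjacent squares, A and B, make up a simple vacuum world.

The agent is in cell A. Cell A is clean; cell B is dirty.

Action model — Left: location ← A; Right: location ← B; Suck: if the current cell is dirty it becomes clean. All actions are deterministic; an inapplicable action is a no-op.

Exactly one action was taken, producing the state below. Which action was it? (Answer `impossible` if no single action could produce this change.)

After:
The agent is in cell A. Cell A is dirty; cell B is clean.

impossible

try  Left: (A; A:clean, B:dirty)
try Right: (B; A:clean, B:dirty)
try  Suck: (A; A:clean, B:dirty)
no single action produces the after-state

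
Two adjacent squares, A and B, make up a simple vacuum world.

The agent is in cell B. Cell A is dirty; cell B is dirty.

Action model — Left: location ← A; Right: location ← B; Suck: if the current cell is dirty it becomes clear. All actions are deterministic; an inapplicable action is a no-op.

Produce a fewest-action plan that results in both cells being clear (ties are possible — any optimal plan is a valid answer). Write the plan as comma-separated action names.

Suck, Left, Suck

1. Suck → in B — A dirty, B clear
2. Left → in A — A dirty, B clear
3. Suck → in A — A clear, B clear
min 3: Suck B + move + Suck A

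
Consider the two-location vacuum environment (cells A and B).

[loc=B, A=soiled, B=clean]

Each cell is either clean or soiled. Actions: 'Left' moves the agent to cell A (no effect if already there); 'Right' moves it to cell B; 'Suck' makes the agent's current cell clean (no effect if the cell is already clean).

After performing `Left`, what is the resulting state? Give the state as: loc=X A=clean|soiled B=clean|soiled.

loc=A A=soiled B=clean

start: loc=B A=soiled B=clean
Left (#1): loc=A A=soiled B=clean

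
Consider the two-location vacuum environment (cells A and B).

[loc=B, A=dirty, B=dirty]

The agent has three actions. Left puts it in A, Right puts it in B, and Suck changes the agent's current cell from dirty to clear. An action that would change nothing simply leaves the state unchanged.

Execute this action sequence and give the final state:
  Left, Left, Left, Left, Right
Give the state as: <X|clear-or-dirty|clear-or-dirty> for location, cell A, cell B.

1) do Left; now <A|dirty|dirty>
2) do Left; now <A|dirty|dirty>
3) do Left; now <A|dirty|dirty>
4) do Left; now <A|dirty|dirty>
5) do Right; now <B|dirty|dirty>

<B|dirty|dirty>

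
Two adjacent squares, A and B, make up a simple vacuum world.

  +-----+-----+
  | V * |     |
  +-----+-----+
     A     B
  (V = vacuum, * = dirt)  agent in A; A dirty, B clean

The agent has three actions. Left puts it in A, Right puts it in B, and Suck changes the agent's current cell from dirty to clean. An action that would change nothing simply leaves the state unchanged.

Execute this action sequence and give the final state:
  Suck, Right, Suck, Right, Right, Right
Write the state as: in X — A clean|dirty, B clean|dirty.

in B — A clean, B clean

Suck (#1): in A — A clean, B clean
Right (#2): in B — A clean, B clean
Suck (#3): in B — A clean, B clean
Right (#4): in B — A clean, B clean
Right (#5): in B — A clean, B clean
Right (#6): in B — A clean, B clean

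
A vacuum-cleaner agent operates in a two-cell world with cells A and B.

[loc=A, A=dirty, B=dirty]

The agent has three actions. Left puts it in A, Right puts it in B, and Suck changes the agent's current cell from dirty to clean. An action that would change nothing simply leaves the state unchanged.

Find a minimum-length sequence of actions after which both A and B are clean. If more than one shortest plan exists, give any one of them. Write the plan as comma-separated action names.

1. Suck → in A — A clean, B dirty
2. Right → in B — A clean, B dirty
3. Suck → in B — A clean, B clean
min 3: Suck A + move + Suck B

Suck, Right, Suck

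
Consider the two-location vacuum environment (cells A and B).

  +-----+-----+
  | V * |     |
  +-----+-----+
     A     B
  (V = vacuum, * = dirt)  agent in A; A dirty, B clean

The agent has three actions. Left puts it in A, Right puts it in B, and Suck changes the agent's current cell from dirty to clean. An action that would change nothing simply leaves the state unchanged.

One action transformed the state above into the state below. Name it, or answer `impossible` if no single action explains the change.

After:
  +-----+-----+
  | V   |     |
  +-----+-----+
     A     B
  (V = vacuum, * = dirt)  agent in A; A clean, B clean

try  Left: loc=A A=dirty B=clean
try Right: loc=B A=dirty B=clean
try  Suck: loc=A A=clean B=clean  ← match

Suck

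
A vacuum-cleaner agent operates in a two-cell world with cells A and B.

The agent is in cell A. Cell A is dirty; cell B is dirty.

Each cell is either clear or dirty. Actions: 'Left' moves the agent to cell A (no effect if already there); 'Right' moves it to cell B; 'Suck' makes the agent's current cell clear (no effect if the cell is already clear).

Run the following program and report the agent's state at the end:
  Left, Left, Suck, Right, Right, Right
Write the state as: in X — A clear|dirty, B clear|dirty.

in B — A clear, B dirty

1) do Left; now in A — A dirty, B dirty
2) do Left; now in A — A dirty, B dirty
3) do Suck; now in A — A clear, B dirty
4) do Right; now in B — A clear, B dirty
5) do Right; now in B — A clear, B dirty
6) do Right; now in B — A clear, B dirty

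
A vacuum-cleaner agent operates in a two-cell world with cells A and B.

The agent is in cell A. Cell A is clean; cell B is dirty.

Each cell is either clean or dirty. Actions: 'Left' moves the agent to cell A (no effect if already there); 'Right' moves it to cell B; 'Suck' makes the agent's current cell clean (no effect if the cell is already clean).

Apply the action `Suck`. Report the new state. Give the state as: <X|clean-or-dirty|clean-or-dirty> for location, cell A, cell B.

start: <A|clean|dirty>
1) do Suck; now <A|clean|dirty>

<A|clean|dirty>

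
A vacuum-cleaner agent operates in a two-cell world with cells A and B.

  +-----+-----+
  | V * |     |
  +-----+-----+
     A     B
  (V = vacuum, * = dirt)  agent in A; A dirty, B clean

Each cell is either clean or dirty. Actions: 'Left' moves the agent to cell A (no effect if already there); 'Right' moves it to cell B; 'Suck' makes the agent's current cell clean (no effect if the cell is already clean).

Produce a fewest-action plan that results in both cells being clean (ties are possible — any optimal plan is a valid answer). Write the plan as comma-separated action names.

[1] after Suck: in A — A clean, B clean
min 1: A is dirty, one Suck

Suck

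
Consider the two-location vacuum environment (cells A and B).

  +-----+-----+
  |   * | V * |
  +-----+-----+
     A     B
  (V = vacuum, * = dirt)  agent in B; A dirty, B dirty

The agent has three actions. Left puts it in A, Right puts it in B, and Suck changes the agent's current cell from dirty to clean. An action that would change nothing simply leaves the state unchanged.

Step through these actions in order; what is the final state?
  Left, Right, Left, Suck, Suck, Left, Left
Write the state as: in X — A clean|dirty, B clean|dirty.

1. Left → in A — A dirty, B dirty
2. Right → in B — A dirty, B dirty
3. Left → in A — A dirty, B dirty
4. Suck → in A — A clean, B dirty
5. Suck → in A — A clean, B dirty
6. Left → in A — A clean, B dirty
7. Left → in A — A clean, B dirty

in A — A clean, B dirty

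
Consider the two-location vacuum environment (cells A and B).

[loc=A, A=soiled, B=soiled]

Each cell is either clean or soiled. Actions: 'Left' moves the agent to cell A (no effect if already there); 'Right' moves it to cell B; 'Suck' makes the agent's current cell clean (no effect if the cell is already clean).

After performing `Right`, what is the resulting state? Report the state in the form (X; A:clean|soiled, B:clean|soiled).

start: (A; A:soiled, B:soiled)
Right (#1): (B; A:soiled, B:soiled)

(B; A:soiled, B:soiled)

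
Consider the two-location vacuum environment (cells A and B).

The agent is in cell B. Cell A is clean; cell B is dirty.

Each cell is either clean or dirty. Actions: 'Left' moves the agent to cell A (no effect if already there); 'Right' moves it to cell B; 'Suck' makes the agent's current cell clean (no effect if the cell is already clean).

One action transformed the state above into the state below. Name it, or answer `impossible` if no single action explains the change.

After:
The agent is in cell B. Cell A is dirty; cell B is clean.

try  Left: <A|clean|dirty>
try Right: <B|clean|dirty>
try  Suck: <B|clean|clean>
no single action produces the after-state

impossible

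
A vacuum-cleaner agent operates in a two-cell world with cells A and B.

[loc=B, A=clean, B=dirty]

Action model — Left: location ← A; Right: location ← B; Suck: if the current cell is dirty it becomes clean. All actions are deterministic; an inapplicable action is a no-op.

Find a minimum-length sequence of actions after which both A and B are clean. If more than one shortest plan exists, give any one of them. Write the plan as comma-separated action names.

Suck

1) do Suck; now loc=B A=clean B=clean
min 1: B is dirty, one Suck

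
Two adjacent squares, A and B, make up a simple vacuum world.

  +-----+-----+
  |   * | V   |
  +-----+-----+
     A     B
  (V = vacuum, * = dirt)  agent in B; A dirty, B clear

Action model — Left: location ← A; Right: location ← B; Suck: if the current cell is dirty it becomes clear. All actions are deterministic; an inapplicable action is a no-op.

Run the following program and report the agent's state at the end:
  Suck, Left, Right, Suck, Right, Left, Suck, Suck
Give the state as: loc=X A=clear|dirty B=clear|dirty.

loc=A A=clear B=clear

Suck (#1): loc=B A=dirty B=clear
Left (#2): loc=A A=dirty B=clear
Right (#3): loc=B A=dirty B=clear
Suck (#4): loc=B A=dirty B=clear
Right (#5): loc=B A=dirty B=clear
Left (#6): loc=A A=dirty B=clear
Suck (#7): loc=A A=clear B=clear
Suck (#8): loc=A A=clear B=clear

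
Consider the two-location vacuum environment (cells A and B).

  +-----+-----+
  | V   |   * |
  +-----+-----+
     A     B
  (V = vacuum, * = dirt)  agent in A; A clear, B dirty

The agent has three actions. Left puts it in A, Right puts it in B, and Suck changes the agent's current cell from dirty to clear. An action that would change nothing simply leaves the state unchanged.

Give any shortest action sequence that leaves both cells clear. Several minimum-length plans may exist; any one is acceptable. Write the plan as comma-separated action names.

Right, Suck

1) do Right; now loc=B A=clear B=dirty
2) do Suck; now loc=B A=clear B=clear
min 2: go B then Suck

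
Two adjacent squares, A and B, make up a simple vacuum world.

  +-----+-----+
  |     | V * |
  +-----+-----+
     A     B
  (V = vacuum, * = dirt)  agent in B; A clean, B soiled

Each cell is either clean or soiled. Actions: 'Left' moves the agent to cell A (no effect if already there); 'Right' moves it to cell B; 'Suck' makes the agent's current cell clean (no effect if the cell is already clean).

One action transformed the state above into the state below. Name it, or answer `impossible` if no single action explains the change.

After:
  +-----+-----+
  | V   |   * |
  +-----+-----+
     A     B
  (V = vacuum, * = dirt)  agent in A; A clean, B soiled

Left

try  Left: <A|clean|soiled>  ← match
try Right: <B|clean|soiled>
try  Suck: <B|clean|clean>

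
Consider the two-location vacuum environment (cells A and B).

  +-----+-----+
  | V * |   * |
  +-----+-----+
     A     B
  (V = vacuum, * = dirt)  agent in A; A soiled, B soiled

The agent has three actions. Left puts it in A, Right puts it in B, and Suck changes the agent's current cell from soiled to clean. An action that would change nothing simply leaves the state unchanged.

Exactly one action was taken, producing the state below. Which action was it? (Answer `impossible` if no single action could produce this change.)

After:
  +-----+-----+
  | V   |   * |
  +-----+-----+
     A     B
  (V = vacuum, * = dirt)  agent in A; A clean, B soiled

try  Left: <A|soiled|soiled>
try Right: <B|soiled|soiled>
try  Suck: <A|clean|soiled>  ← match

Suck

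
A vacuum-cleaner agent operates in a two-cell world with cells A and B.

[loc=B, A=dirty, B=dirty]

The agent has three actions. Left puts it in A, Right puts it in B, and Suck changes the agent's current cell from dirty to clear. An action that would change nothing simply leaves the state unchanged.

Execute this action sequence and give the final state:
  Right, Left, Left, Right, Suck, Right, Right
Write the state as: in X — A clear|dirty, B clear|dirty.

in B — A dirty, B clear

step 1/7 (Right): in B — A dirty, B dirty
step 2/7 (Left): in A — A dirty, B dirty
step 3/7 (Left): in A — A dirty, B dirty
step 4/7 (Right): in B — A dirty, B dirty
step 5/7 (Suck): in B — A dirty, B clear
step 6/7 (Right): in B — A dirty, B clear
step 7/7 (Right): in B — A dirty, B clear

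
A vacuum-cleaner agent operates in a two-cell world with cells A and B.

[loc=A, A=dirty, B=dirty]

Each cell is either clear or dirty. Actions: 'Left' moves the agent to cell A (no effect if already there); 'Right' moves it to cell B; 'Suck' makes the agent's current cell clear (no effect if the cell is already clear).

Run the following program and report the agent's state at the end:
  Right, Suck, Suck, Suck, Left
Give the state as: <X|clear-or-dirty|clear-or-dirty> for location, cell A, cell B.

<A|dirty|clear>

1) do Right; now <B|dirty|dirty>
2) do Suck; now <B|dirty|clear>
3) do Suck; now <B|dirty|clear>
4) do Suck; now <B|dirty|clear>
5) do Left; now <A|dirty|clear>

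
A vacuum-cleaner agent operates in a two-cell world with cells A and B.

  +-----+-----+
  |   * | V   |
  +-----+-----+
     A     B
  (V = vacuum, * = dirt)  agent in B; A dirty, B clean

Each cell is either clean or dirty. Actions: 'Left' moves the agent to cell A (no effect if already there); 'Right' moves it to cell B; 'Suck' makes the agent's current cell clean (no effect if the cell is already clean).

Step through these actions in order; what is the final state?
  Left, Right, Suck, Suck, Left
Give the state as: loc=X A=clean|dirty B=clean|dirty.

[1] after Left: loc=A A=dirty B=clean
[2] after Right: loc=B A=dirty B=clean
[3] after Suck: loc=B A=dirty B=clean
[4] after Suck: loc=B A=dirty B=clean
[5] after Left: loc=A A=dirty B=clean

loc=A A=dirty B=clean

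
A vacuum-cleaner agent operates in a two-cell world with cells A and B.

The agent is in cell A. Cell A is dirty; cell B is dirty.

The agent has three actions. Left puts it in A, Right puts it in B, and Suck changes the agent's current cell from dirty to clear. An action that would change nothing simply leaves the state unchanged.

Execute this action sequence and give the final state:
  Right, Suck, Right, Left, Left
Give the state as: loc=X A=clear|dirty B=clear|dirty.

loc=A A=dirty B=clear

step 1/5 (Right): loc=B A=dirty B=dirty
step 2/5 (Suck): loc=B A=dirty B=clear
step 3/5 (Right): loc=B A=dirty B=clear
step 4/5 (Left): loc=A A=dirty B=clear
step 5/5 (Left): loc=A A=dirty B=clear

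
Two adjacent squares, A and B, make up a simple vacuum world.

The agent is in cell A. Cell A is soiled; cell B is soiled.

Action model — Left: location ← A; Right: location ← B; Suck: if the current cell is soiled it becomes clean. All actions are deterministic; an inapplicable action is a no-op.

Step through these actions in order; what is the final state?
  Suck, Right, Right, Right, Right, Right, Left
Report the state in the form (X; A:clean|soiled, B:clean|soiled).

1) do Suck; now (A; A:clean, B:soiled)
2) do Right; now (B; A:clean, B:soiled)
3) do Right; now (B; A:clean, B:soiled)
4) do Right; now (B; A:clean, B:soiled)
5) do Right; now (B; A:clean, B:soiled)
6) do Right; now (B; A:clean, B:soiled)
7) do Left; now (A; A:clean, B:soiled)

(A; A:clean, B:soiled)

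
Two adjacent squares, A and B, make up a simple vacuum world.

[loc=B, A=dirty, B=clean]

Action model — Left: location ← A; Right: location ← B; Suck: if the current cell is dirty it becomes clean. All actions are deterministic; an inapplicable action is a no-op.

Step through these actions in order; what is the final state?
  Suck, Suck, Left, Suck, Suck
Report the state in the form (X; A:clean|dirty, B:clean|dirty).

[1] after Suck: (B; A:dirty, B:clean)
[2] after Suck: (B; A:dirty, B:clean)
[3] after Left: (A; A:dirty, B:clean)
[4] after Suck: (A; A:clean, B:clean)
[5] after Suck: (A; A:clean, B:clean)

(A; A:clean, B:clean)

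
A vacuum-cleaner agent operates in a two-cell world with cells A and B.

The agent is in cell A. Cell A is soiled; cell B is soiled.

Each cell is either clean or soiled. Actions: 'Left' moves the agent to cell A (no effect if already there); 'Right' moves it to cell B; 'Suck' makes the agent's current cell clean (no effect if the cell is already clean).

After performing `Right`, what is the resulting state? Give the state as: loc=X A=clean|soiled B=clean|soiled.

loc=B A=soiled B=soiled

start: loc=A A=soiled B=soiled
step 1/1 (Right): loc=B A=soiled B=soiled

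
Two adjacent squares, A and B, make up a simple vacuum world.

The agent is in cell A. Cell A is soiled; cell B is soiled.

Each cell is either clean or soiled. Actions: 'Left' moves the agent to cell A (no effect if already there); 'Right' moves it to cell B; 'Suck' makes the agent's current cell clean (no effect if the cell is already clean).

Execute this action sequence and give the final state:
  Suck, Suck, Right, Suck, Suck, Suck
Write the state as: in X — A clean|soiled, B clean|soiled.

in B — A clean, B clean

[1] after Suck: in A — A clean, B soiled
[2] after Suck: in A — A clean, B soiled
[3] after Right: in B — A clean, B soiled
[4] after Suck: in B — A clean, B clean
[5] after Suck: in B — A clean, B clean
[6] after Suck: in B — A clean, B clean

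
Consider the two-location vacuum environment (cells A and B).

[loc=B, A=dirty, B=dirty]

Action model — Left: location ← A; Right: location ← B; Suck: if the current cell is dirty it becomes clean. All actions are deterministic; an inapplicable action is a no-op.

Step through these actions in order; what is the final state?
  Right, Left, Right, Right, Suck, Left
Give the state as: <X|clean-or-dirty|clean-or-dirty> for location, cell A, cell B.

<A|dirty|clean>

1. Right → <B|dirty|dirty>
2. Left → <A|dirty|dirty>
3. Right → <B|dirty|dirty>
4. Right → <B|dirty|dirty>
5. Suck → <B|dirty|clean>
6. Left → <A|dirty|clean>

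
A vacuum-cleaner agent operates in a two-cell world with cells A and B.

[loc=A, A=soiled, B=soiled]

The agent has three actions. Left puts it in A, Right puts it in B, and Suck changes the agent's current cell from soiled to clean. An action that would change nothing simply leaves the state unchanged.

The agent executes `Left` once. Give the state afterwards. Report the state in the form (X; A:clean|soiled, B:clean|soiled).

start: (A; A:soiled, B:soiled)
1) do Left; now (A; A:soiled, B:soiled)

(A; A:soiled, B:soiled)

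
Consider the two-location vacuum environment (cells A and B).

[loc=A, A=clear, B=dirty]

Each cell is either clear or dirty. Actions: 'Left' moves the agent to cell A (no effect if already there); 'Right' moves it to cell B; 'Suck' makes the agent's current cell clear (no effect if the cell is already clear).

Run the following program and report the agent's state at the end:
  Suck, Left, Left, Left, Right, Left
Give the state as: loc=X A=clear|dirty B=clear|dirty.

loc=A A=clear B=dirty

1) do Suck; now loc=A A=clear B=dirty
2) do Left; now loc=A A=clear B=dirty
3) do Left; now loc=A A=clear B=dirty
4) do Left; now loc=A A=clear B=dirty
5) do Right; now loc=B A=clear B=dirty
6) do Left; now loc=A A=clear B=dirty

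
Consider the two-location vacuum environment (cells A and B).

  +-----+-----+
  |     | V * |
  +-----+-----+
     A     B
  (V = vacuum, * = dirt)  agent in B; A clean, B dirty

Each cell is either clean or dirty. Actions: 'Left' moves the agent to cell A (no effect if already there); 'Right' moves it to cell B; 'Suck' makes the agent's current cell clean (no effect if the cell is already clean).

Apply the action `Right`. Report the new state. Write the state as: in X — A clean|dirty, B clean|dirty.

start: in B — A clean, B dirty
[1] after Right: in B — A clean, B dirty

in B — A clean, B dirty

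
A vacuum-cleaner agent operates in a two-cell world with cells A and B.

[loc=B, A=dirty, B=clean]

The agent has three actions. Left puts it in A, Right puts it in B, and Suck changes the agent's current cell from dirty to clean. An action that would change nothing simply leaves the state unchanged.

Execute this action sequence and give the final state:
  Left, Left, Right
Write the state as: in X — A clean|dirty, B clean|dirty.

in B — A dirty, B clean

t=1 Left ⇒ in A — A dirty, B clean
t=2 Left ⇒ in A — A dirty, B clean
t=3 Right ⇒ in B — A dirty, B clean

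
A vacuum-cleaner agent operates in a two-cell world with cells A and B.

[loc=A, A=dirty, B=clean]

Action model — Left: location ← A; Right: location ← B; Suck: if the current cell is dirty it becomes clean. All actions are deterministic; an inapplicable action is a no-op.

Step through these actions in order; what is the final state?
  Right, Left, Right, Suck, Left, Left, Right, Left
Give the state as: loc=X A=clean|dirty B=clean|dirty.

loc=A A=dirty B=clean

t=1 Right ⇒ loc=B A=dirty B=clean
t=2 Left ⇒ loc=A A=dirty B=clean
t=3 Right ⇒ loc=B A=dirty B=clean
t=4 Suck ⇒ loc=B A=dirty B=clean
t=5 Left ⇒ loc=A A=dirty B=clean
t=6 Left ⇒ loc=A A=dirty B=clean
t=7 Right ⇒ loc=B A=dirty B=clean
t=8 Left ⇒ loc=A A=dirty B=clean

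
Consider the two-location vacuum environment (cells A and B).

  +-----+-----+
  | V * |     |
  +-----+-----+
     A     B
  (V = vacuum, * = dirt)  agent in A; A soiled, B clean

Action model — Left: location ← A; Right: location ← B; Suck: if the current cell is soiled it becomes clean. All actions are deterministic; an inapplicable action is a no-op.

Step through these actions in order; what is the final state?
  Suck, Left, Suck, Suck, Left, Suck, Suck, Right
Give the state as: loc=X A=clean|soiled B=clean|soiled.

step 1/8 (Suck): loc=A A=clean B=clean
step 2/8 (Left): loc=A A=clean B=clean
step 3/8 (Suck): loc=A A=clean B=clean
step 4/8 (Suck): loc=A A=clean B=clean
step 5/8 (Left): loc=A A=clean B=clean
step 6/8 (Suck): loc=A A=clean B=clean
step 7/8 (Suck): loc=A A=clean B=clean
step 8/8 (Right): loc=B A=clean B=clean

loc=B A=clean B=clean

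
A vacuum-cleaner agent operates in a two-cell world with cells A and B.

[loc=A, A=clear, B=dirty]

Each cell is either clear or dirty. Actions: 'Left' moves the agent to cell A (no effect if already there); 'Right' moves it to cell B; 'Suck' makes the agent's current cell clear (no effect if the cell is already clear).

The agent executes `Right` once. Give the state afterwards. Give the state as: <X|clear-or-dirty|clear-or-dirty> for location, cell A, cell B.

start: <A|clear|dirty>
step 1/1 (Right): <B|clear|dirty>

<B|clear|dirty>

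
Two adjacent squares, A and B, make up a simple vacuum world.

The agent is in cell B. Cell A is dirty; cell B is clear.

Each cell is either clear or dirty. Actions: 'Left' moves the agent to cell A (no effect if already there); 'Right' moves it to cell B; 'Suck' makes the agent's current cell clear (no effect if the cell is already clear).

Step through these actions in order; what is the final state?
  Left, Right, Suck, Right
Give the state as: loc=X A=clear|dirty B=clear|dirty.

Left (#1): loc=A A=dirty B=clear
Right (#2): loc=B A=dirty B=clear
Suck (#3): loc=B A=dirty B=clear
Right (#4): loc=B A=dirty B=clear

loc=B A=dirty B=clear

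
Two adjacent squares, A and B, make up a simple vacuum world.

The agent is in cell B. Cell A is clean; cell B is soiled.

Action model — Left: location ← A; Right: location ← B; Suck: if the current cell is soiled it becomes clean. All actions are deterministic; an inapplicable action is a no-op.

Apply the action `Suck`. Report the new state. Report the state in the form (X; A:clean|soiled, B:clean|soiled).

start: (B; A:clean, B:soiled)
1) do Suck; now (B; A:clean, B:clean)

(B; A:clean, B:clean)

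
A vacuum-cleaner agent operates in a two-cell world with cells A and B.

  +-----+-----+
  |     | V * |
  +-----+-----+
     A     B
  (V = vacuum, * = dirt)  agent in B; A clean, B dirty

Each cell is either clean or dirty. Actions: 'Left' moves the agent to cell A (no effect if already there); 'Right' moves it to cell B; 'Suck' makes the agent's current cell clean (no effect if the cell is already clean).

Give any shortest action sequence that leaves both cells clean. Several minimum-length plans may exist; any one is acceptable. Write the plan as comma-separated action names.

Suck

step 1/1 (Suck): loc=B A=clean B=clean
min 1: B is dirty, one Suck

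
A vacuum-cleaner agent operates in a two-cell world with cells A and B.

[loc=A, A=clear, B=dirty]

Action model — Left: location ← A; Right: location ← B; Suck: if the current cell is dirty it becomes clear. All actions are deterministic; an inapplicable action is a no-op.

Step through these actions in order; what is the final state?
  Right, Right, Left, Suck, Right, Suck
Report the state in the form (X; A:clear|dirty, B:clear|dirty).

(B; A:clear, B:clear)

1) do Right; now (B; A:clear, B:dirty)
2) do Right; now (B; A:clear, B:dirty)
3) do Left; now (A; A:clear, B:dirty)
4) do Suck; now (A; A:clear, B:dirty)
5) do Right; now (B; A:clear, B:dirty)
6) do Suck; now (B; A:clear, B:clear)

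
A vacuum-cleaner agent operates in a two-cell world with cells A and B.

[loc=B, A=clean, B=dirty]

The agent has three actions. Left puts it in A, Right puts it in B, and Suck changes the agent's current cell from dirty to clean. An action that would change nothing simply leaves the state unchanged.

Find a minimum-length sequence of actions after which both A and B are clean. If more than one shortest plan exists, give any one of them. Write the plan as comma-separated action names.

1) do Suck; now loc=B A=clean B=clean
min 1: B is dirty, one Suck

Suck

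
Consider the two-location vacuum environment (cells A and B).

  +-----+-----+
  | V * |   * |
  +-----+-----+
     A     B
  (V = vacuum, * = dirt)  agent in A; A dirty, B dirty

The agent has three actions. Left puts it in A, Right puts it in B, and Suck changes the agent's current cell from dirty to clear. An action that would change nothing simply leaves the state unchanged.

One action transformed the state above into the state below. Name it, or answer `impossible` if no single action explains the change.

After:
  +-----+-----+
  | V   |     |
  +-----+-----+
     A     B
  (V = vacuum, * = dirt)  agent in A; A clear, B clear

try  Left: loc=A A=dirty B=dirty
try Right: loc=B A=dirty B=dirty
try  Suck: loc=A A=clear B=dirty
no single action produces the after-state

impossible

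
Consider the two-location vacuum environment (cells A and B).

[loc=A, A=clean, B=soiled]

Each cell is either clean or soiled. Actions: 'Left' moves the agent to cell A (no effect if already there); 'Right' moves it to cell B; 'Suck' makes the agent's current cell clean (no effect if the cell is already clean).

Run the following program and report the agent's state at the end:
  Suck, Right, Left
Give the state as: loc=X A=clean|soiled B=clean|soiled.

loc=A A=clean B=soiled

Suck (#1): loc=A A=clean B=soiled
Right (#2): loc=B A=clean B=soiled
Left (#3): loc=A A=clean B=soiled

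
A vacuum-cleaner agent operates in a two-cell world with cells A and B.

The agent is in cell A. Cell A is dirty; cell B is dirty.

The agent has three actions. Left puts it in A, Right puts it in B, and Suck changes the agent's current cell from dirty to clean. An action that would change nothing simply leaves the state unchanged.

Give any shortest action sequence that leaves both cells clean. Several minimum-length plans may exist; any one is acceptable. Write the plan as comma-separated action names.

Suck, Right, Suck

1) do Suck; now in A — A clean, B dirty
2) do Right; now in B — A clean, B dirty
3) do Suck; now in B — A clean, B clean
min 3: Suck A + move + Suck B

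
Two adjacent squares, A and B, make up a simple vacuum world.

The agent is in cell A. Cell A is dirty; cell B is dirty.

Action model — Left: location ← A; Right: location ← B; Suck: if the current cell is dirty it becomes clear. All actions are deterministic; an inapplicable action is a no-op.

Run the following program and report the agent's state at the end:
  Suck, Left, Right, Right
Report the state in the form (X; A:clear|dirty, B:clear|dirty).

(B; A:clear, B:dirty)

[1] after Suck: (A; A:clear, B:dirty)
[2] after Left: (A; A:clear, B:dirty)
[3] after Right: (B; A:clear, B:dirty)
[4] after Right: (B; A:clear, B:dirty)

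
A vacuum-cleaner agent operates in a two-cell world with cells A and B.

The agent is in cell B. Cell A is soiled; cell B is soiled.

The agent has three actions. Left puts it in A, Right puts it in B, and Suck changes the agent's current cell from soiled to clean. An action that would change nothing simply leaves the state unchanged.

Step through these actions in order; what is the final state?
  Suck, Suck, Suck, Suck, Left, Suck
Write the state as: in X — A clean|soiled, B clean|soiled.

[1] after Suck: in B — A soiled, B clean
[2] after Suck: in B — A soiled, B clean
[3] after Suck: in B — A soiled, B clean
[4] after Suck: in B — A soiled, B clean
[5] after Left: in A — A soiled, B clean
[6] after Suck: in A — A clean, B clean

in A — A clean, B clean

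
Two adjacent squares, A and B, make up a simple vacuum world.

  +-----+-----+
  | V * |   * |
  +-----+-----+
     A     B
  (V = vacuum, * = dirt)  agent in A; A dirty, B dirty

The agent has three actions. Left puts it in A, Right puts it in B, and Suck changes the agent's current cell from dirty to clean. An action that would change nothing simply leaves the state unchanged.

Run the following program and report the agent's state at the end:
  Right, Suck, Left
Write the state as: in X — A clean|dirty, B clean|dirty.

in A — A dirty, B clean

1) do Right; now in B — A dirty, B dirty
2) do Suck; now in B — A dirty, B clean
3) do Left; now in A — A dirty, B clean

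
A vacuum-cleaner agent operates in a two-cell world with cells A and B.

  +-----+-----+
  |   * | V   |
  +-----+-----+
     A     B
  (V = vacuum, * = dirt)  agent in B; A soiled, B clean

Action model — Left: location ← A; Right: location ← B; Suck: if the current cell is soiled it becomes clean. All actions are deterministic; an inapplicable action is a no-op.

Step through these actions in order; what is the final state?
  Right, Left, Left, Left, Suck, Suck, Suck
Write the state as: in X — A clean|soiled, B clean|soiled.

in A — A clean, B clean

[1] after Right: in B — A soiled, B clean
[2] after Left: in A — A soiled, B clean
[3] after Left: in A — A soiled, B clean
[4] after Left: in A — A soiled, B clean
[5] after Suck: in A — A clean, B clean
[6] after Suck: in A — A clean, B clean
[7] after Suck: in A — A clean, B clean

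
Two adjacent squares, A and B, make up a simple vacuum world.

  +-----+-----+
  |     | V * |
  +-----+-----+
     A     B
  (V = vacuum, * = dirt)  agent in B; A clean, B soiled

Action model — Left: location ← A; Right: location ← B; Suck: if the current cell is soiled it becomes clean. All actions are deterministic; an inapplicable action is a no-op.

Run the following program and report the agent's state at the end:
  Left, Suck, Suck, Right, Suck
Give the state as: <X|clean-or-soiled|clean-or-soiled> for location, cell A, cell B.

Left (#1): <A|clean|soiled>
Suck (#2): <A|clean|soiled>
Suck (#3): <A|clean|soiled>
Right (#4): <B|clean|soiled>
Suck (#5): <B|clean|clean>

<B|clean|clean>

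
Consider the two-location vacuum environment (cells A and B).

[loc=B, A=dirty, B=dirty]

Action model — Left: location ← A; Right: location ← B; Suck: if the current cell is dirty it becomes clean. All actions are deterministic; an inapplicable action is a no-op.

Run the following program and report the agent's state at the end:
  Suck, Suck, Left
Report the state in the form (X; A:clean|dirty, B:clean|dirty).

1) do Suck; now (B; A:dirty, B:clean)
2) do Suck; now (B; A:dirty, B:clean)
3) do Left; now (A; A:dirty, B:clean)

(A; A:dirty, B:clean)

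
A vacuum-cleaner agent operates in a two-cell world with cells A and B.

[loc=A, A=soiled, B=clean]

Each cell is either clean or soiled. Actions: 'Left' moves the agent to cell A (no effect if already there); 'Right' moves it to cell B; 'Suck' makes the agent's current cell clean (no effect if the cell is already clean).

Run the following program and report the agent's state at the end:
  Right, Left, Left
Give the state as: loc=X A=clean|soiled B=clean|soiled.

loc=A A=soiled B=clean

1. Right → loc=B A=soiled B=clean
2. Left → loc=A A=soiled B=clean
3. Left → loc=A A=soiled B=clean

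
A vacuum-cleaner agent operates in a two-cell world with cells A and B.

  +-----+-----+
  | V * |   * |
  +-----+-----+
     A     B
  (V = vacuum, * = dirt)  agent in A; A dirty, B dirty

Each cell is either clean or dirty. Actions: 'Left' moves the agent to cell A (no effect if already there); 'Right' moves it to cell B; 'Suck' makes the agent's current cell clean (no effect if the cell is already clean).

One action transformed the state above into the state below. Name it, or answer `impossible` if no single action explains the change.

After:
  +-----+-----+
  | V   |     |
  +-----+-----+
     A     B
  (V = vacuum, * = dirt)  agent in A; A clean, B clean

impossible

try  Left: (A; A:dirty, B:dirty)
try Right: (B; A:dirty, B:dirty)
try  Suck: (A; A:clean, B:dirty)
no single action produces the after-state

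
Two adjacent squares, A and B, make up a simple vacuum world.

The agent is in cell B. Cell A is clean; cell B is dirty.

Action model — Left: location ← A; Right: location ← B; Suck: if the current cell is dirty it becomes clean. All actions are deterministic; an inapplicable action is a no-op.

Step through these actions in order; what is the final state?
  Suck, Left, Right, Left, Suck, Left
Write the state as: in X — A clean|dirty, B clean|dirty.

in A — A clean, B clean

1) do Suck; now in B — A clean, B clean
2) do Left; now in A — A clean, B clean
3) do Right; now in B — A clean, B clean
4) do Left; now in A — A clean, B clean
5) do Suck; now in A — A clean, B clean
6) do Left; now in A — A clean, B clean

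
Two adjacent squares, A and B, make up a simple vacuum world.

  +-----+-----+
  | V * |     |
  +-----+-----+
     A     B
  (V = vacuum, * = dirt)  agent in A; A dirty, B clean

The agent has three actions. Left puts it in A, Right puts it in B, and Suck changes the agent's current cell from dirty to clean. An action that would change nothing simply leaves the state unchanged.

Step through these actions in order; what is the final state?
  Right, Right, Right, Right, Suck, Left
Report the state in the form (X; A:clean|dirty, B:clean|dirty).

[1] after Right: (B; A:dirty, B:clean)
[2] after Right: (B; A:dirty, B:clean)
[3] after Right: (B; A:dirty, B:clean)
[4] after Right: (B; A:dirty, B:clean)
[5] after Suck: (B; A:dirty, B:clean)
[6] after Left: (A; A:dirty, B:clean)

(A; A:dirty, B:clean)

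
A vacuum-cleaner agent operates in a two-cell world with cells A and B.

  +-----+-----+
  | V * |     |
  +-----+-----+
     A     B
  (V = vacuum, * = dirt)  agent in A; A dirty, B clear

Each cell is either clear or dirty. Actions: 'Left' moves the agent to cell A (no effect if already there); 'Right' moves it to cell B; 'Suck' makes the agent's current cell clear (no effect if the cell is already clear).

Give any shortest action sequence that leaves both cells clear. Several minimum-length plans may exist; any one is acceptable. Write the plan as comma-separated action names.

[1] after Suck: in A — A clear, B clear
min 1: A is dirty, one Suck

Suck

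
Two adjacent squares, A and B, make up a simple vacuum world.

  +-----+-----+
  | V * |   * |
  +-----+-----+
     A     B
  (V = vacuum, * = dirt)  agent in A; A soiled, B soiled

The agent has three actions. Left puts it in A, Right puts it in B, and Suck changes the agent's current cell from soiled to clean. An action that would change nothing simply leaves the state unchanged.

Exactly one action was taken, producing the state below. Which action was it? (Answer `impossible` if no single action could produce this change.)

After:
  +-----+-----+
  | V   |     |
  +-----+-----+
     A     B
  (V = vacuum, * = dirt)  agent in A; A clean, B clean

impossible

try  Left: loc=A A=soiled B=soiled
try Right: loc=B A=soiled B=soiled
try  Suck: loc=A A=clean B=soiled
no single action produces the after-state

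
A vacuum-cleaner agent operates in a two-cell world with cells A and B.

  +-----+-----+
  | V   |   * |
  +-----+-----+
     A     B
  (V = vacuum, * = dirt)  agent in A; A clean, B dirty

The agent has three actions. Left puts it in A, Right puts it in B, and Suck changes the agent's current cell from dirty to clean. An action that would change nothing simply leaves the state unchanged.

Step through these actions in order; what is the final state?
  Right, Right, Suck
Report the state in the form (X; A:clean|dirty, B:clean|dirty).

(B; A:clean, B:clean)

Right (#1): (B; A:clean, B:dirty)
Right (#2): (B; A:clean, B:dirty)
Suck (#3): (B; A:clean, B:clean)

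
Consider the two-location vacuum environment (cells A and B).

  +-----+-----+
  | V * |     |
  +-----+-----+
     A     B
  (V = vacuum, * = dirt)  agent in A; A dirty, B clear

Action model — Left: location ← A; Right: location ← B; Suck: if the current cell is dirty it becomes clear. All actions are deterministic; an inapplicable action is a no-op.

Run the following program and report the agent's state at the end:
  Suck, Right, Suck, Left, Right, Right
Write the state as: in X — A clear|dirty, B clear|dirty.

Suck (#1): in A — A clear, B clear
Right (#2): in B — A clear, B clear
Suck (#3): in B — A clear, B clear
Left (#4): in A — A clear, B clear
Right (#5): in B — A clear, B clear
Right (#6): in B — A clear, B clear

in B — A clear, B clear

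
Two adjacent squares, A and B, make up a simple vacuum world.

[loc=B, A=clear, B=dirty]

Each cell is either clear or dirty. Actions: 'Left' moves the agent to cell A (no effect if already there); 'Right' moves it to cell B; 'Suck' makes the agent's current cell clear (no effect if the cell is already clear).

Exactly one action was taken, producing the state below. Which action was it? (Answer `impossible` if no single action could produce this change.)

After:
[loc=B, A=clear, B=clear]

try  Left: loc=A A=clear B=dirty
try Right: loc=B A=clear B=dirty
try  Suck: loc=B A=clear B=clear  ← match

Suck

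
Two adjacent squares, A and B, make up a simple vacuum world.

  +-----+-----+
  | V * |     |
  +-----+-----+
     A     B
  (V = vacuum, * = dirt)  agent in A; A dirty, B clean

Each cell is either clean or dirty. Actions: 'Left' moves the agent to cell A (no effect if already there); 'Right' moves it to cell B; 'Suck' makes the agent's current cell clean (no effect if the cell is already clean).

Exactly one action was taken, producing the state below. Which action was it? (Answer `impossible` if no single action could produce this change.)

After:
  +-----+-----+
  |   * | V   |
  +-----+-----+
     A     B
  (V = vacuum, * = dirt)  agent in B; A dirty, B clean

Right

try  Left: in A — A dirty, B clean
try Right: in B — A dirty, B clean  ← match
try  Suck: in A — A clean, B clean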